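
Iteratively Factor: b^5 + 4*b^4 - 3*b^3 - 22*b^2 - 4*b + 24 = (b + 3)*(b^4 + b^3 - 6*b^2 - 4*b + 8) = (b + 2)*(b + 3)*(b^3 - b^2 - 4*b + 4) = (b + 2)^2*(b + 3)*(b^2 - 3*b + 2) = (b - 1)*(b + 2)^2*(b + 3)*(b - 2)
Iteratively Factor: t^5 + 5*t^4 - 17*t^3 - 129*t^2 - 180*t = (t)*(t^4 + 5*t^3 - 17*t^2 - 129*t - 180) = t*(t + 4)*(t^3 + t^2 - 21*t - 45) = t*(t - 5)*(t + 4)*(t^2 + 6*t + 9) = t*(t - 5)*(t + 3)*(t + 4)*(t + 3)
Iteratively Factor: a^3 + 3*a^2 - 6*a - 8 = (a + 4)*(a^2 - a - 2) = (a - 2)*(a + 4)*(a + 1)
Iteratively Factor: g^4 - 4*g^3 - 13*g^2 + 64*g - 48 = (g + 4)*(g^3 - 8*g^2 + 19*g - 12) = (g - 3)*(g + 4)*(g^2 - 5*g + 4) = (g - 3)*(g - 1)*(g + 4)*(g - 4)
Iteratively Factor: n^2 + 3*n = (n + 3)*(n)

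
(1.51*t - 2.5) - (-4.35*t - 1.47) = 5.86*t - 1.03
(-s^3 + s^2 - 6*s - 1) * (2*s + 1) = -2*s^4 + s^3 - 11*s^2 - 8*s - 1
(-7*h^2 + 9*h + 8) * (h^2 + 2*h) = -7*h^4 - 5*h^3 + 26*h^2 + 16*h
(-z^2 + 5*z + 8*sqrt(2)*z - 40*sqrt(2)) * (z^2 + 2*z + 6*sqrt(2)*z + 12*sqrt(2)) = -z^4 + 2*sqrt(2)*z^3 + 3*z^3 - 6*sqrt(2)*z^2 + 106*z^2 - 288*z - 20*sqrt(2)*z - 960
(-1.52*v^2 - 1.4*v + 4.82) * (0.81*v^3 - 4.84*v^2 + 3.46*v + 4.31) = -1.2312*v^5 + 6.2228*v^4 + 5.421*v^3 - 34.724*v^2 + 10.6432*v + 20.7742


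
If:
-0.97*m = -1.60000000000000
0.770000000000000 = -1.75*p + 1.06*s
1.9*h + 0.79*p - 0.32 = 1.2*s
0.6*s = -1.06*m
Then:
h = -0.76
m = 1.65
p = -2.21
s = -2.91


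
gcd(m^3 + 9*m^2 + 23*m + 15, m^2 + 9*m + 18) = m + 3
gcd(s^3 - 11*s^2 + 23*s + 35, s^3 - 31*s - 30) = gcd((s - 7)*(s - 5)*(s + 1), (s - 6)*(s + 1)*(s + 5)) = s + 1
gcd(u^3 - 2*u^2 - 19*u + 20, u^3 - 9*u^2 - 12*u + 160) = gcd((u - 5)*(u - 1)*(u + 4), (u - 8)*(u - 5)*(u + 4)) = u^2 - u - 20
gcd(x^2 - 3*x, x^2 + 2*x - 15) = x - 3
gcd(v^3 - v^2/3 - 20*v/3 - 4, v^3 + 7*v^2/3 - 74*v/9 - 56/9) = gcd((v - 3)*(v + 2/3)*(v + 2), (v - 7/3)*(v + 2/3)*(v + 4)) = v + 2/3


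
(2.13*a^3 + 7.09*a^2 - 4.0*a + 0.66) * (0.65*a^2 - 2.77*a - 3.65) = 1.3845*a^5 - 1.2916*a^4 - 30.0138*a^3 - 14.3695*a^2 + 12.7718*a - 2.409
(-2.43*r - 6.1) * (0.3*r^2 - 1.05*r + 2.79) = -0.729*r^3 + 0.7215*r^2 - 0.374700000000001*r - 17.019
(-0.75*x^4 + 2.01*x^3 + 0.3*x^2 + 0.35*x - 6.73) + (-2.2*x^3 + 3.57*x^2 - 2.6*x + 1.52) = -0.75*x^4 - 0.19*x^3 + 3.87*x^2 - 2.25*x - 5.21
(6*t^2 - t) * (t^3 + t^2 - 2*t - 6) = 6*t^5 + 5*t^4 - 13*t^3 - 34*t^2 + 6*t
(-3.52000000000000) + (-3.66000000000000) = -7.18000000000000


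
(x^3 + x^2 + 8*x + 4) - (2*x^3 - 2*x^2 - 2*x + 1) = -x^3 + 3*x^2 + 10*x + 3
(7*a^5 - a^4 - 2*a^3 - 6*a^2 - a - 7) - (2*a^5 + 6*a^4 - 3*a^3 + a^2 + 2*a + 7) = 5*a^5 - 7*a^4 + a^3 - 7*a^2 - 3*a - 14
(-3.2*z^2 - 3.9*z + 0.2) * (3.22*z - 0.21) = -10.304*z^3 - 11.886*z^2 + 1.463*z - 0.042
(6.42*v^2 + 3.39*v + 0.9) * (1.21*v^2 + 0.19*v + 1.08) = 7.7682*v^4 + 5.3217*v^3 + 8.6667*v^2 + 3.8322*v + 0.972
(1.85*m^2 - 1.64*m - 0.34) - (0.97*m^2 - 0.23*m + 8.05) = 0.88*m^2 - 1.41*m - 8.39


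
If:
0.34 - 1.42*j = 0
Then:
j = 0.24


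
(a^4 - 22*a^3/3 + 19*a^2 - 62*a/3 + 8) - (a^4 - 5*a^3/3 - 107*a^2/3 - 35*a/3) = -17*a^3/3 + 164*a^2/3 - 9*a + 8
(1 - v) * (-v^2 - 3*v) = v^3 + 2*v^2 - 3*v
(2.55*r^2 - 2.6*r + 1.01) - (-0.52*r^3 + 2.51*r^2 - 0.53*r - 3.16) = 0.52*r^3 + 0.04*r^2 - 2.07*r + 4.17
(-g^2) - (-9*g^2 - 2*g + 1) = 8*g^2 + 2*g - 1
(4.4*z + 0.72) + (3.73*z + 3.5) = 8.13*z + 4.22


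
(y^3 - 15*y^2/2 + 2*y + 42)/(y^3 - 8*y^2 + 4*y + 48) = (y - 7/2)/(y - 4)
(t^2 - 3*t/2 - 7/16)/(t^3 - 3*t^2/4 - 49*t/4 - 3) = (t - 7/4)/(t^2 - t - 12)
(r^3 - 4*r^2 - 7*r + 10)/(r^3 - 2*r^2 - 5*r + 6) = (r - 5)/(r - 3)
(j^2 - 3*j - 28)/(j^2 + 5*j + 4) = (j - 7)/(j + 1)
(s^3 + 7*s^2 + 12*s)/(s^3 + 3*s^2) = (s + 4)/s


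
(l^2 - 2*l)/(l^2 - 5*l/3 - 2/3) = 3*l/(3*l + 1)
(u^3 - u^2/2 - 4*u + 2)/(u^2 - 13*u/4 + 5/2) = 2*(2*u^2 + 3*u - 2)/(4*u - 5)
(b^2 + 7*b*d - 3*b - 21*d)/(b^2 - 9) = (b + 7*d)/(b + 3)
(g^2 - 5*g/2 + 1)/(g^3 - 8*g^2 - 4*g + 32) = (g - 1/2)/(g^2 - 6*g - 16)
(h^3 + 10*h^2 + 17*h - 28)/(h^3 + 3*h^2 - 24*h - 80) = (h^2 + 6*h - 7)/(h^2 - h - 20)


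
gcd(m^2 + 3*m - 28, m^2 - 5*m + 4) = m - 4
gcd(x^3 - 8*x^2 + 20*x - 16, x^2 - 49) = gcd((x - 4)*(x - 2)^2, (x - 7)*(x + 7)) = 1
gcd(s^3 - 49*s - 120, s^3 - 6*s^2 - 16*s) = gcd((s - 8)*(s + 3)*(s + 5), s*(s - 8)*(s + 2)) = s - 8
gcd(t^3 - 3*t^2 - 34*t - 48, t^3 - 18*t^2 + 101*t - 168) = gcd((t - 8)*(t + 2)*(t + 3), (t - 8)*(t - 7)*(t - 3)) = t - 8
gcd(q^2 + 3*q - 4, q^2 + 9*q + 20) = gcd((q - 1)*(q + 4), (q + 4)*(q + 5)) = q + 4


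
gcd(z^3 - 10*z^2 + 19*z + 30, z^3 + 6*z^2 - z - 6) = z + 1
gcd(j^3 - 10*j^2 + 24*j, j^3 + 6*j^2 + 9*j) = j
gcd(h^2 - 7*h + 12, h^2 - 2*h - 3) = h - 3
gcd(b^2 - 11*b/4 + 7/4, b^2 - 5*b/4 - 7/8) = b - 7/4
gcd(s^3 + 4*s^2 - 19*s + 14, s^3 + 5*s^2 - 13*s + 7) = s^2 + 6*s - 7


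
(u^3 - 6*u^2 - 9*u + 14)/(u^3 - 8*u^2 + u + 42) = (u - 1)/(u - 3)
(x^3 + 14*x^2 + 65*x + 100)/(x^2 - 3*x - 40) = (x^2 + 9*x + 20)/(x - 8)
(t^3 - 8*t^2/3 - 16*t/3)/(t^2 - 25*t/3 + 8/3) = t*(3*t^2 - 8*t - 16)/(3*t^2 - 25*t + 8)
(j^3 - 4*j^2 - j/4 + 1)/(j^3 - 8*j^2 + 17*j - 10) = (j^3 - 4*j^2 - j/4 + 1)/(j^3 - 8*j^2 + 17*j - 10)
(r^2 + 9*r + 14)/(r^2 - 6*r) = (r^2 + 9*r + 14)/(r*(r - 6))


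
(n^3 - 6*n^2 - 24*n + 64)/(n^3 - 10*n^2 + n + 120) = (n^2 + 2*n - 8)/(n^2 - 2*n - 15)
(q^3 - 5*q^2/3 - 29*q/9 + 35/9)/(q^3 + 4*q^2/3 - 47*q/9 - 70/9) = (q - 1)/(q + 2)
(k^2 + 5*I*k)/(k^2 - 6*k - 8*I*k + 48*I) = k*(k + 5*I)/(k^2 - 6*k - 8*I*k + 48*I)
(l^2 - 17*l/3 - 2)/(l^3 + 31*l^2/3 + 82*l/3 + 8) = (l - 6)/(l^2 + 10*l + 24)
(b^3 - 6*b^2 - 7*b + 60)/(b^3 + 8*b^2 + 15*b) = (b^2 - 9*b + 20)/(b*(b + 5))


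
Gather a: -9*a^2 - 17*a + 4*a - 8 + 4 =-9*a^2 - 13*a - 4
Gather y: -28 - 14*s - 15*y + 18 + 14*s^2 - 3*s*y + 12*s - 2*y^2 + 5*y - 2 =14*s^2 - 2*s - 2*y^2 + y*(-3*s - 10) - 12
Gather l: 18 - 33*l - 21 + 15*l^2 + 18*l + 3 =15*l^2 - 15*l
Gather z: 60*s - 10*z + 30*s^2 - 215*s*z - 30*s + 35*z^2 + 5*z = 30*s^2 + 30*s + 35*z^2 + z*(-215*s - 5)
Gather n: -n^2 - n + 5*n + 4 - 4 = -n^2 + 4*n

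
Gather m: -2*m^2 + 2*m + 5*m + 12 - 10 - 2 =-2*m^2 + 7*m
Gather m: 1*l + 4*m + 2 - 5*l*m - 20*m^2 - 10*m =l - 20*m^2 + m*(-5*l - 6) + 2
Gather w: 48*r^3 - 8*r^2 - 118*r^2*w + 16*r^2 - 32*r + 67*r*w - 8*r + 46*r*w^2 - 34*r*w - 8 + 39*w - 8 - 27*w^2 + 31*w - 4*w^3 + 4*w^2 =48*r^3 + 8*r^2 - 40*r - 4*w^3 + w^2*(46*r - 23) + w*(-118*r^2 + 33*r + 70) - 16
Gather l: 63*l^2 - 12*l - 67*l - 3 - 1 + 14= 63*l^2 - 79*l + 10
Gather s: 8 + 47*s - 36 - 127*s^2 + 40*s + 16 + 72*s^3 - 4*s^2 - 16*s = 72*s^3 - 131*s^2 + 71*s - 12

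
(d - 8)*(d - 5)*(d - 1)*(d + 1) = d^4 - 13*d^3 + 39*d^2 + 13*d - 40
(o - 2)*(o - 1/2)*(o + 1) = o^3 - 3*o^2/2 - 3*o/2 + 1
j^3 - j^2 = j^2*(j - 1)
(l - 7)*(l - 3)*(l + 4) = l^3 - 6*l^2 - 19*l + 84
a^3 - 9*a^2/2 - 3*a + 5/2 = (a - 5)*(a - 1/2)*(a + 1)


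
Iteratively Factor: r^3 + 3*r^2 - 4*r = (r + 4)*(r^2 - r) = r*(r + 4)*(r - 1)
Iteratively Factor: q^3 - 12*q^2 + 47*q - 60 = (q - 5)*(q^2 - 7*q + 12) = (q - 5)*(q - 3)*(q - 4)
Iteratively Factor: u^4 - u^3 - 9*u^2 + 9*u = (u - 1)*(u^3 - 9*u) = (u - 1)*(u + 3)*(u^2 - 3*u) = u*(u - 1)*(u + 3)*(u - 3)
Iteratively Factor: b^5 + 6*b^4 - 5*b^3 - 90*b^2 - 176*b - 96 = (b + 1)*(b^4 + 5*b^3 - 10*b^2 - 80*b - 96) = (b - 4)*(b + 1)*(b^3 + 9*b^2 + 26*b + 24) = (b - 4)*(b + 1)*(b + 2)*(b^2 + 7*b + 12) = (b - 4)*(b + 1)*(b + 2)*(b + 3)*(b + 4)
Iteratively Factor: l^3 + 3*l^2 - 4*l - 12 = (l - 2)*(l^2 + 5*l + 6) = (l - 2)*(l + 2)*(l + 3)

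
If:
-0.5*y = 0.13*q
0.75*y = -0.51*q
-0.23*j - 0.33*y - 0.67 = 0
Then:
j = -2.91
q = 0.00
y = 0.00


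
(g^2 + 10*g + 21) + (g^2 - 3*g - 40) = 2*g^2 + 7*g - 19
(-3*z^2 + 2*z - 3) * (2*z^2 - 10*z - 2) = -6*z^4 + 34*z^3 - 20*z^2 + 26*z + 6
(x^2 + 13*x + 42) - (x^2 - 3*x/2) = 29*x/2 + 42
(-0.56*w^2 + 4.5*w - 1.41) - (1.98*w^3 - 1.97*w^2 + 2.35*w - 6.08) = -1.98*w^3 + 1.41*w^2 + 2.15*w + 4.67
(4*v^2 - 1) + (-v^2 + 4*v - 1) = 3*v^2 + 4*v - 2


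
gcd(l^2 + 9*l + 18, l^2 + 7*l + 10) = 1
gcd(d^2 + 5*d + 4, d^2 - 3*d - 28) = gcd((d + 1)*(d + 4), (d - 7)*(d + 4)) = d + 4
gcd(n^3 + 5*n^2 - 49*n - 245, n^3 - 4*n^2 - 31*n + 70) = n^2 - 2*n - 35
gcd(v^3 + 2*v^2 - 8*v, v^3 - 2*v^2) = v^2 - 2*v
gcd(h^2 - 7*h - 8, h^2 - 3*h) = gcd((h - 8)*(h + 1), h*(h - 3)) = 1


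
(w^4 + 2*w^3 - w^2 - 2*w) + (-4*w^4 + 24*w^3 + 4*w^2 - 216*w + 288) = -3*w^4 + 26*w^3 + 3*w^2 - 218*w + 288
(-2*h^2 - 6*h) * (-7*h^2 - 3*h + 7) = 14*h^4 + 48*h^3 + 4*h^2 - 42*h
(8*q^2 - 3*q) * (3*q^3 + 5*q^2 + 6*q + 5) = 24*q^5 + 31*q^4 + 33*q^3 + 22*q^2 - 15*q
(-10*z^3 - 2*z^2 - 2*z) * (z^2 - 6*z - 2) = -10*z^5 + 58*z^4 + 30*z^3 + 16*z^2 + 4*z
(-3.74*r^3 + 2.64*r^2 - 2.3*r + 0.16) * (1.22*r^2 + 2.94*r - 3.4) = -4.5628*r^5 - 7.7748*r^4 + 17.6716*r^3 - 15.5428*r^2 + 8.2904*r - 0.544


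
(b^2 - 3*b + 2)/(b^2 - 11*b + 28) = (b^2 - 3*b + 2)/(b^2 - 11*b + 28)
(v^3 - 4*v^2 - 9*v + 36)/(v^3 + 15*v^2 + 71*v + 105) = (v^2 - 7*v + 12)/(v^2 + 12*v + 35)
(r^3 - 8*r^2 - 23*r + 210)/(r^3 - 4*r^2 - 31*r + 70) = (r - 6)/(r - 2)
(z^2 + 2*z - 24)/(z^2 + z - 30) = (z - 4)/(z - 5)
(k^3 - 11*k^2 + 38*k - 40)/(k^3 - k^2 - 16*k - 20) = (k^2 - 6*k + 8)/(k^2 + 4*k + 4)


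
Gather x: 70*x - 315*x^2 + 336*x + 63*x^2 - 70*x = -252*x^2 + 336*x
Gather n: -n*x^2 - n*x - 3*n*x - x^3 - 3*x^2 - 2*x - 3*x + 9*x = n*(-x^2 - 4*x) - x^3 - 3*x^2 + 4*x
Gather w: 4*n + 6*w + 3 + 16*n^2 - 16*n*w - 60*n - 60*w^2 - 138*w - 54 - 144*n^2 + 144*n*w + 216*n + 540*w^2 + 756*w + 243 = -128*n^2 + 160*n + 480*w^2 + w*(128*n + 624) + 192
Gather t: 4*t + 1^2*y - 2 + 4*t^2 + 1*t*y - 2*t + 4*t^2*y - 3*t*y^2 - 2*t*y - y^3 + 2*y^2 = t^2*(4*y + 4) + t*(-3*y^2 - y + 2) - y^3 + 2*y^2 + y - 2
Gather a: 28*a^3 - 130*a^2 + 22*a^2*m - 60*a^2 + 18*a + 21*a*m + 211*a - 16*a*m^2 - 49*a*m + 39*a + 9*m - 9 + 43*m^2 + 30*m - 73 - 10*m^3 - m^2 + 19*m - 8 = 28*a^3 + a^2*(22*m - 190) + a*(-16*m^2 - 28*m + 268) - 10*m^3 + 42*m^2 + 58*m - 90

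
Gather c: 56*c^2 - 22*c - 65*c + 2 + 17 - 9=56*c^2 - 87*c + 10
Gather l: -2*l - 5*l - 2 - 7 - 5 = -7*l - 14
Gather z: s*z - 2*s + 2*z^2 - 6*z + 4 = -2*s + 2*z^2 + z*(s - 6) + 4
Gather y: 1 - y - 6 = -y - 5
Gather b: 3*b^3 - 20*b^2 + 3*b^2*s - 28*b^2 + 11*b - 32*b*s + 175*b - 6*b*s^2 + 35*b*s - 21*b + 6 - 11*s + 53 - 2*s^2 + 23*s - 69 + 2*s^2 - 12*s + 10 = 3*b^3 + b^2*(3*s - 48) + b*(-6*s^2 + 3*s + 165)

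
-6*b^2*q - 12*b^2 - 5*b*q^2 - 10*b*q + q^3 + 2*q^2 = (-6*b + q)*(b + q)*(q + 2)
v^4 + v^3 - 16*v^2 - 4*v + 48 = (v - 3)*(v - 2)*(v + 2)*(v + 4)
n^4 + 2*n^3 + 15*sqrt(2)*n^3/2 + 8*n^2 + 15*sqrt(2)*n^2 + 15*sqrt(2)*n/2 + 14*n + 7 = (n + 1)^2*(n + sqrt(2)/2)*(n + 7*sqrt(2))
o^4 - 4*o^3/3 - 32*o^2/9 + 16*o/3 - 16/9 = (o - 2)*(o - 2/3)^2*(o + 2)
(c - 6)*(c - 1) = c^2 - 7*c + 6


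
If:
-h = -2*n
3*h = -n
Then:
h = 0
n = 0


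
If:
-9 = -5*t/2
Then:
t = 18/5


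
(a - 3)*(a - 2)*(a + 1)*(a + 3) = a^4 - a^3 - 11*a^2 + 9*a + 18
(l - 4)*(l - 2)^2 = l^3 - 8*l^2 + 20*l - 16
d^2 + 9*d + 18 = (d + 3)*(d + 6)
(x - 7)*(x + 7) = x^2 - 49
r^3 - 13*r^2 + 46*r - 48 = (r - 8)*(r - 3)*(r - 2)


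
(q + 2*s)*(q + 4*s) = q^2 + 6*q*s + 8*s^2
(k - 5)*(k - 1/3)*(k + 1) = k^3 - 13*k^2/3 - 11*k/3 + 5/3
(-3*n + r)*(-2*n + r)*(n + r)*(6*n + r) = 36*n^4 + 12*n^3*r - 23*n^2*r^2 + 2*n*r^3 + r^4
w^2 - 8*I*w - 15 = (w - 5*I)*(w - 3*I)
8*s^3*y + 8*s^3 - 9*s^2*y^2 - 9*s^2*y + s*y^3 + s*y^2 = (-8*s + y)*(-s + y)*(s*y + s)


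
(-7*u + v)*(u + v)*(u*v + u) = -7*u^3*v - 7*u^3 - 6*u^2*v^2 - 6*u^2*v + u*v^3 + u*v^2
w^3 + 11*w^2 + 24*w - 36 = (w - 1)*(w + 6)^2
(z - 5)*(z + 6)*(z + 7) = z^3 + 8*z^2 - 23*z - 210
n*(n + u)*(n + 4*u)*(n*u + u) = n^4*u + 5*n^3*u^2 + n^3*u + 4*n^2*u^3 + 5*n^2*u^2 + 4*n*u^3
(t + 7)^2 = t^2 + 14*t + 49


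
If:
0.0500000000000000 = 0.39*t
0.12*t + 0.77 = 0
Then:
No Solution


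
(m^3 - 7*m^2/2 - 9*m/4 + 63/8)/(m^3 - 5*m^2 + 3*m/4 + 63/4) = (m - 3/2)/(m - 3)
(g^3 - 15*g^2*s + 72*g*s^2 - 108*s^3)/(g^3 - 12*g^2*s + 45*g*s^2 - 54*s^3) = (-g + 6*s)/(-g + 3*s)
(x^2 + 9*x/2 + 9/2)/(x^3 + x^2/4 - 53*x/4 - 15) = 2*(2*x + 3)/(4*x^2 - 11*x - 20)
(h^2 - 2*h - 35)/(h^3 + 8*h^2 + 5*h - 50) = (h - 7)/(h^2 + 3*h - 10)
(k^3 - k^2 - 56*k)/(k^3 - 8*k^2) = (k + 7)/k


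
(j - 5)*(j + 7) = j^2 + 2*j - 35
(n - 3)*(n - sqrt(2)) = n^2 - 3*n - sqrt(2)*n + 3*sqrt(2)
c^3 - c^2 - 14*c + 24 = (c - 3)*(c - 2)*(c + 4)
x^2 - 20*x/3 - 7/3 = (x - 7)*(x + 1/3)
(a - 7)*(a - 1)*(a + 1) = a^3 - 7*a^2 - a + 7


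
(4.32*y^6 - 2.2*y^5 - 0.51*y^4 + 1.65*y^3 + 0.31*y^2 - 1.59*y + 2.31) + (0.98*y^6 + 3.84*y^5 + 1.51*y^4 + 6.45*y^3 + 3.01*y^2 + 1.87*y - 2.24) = 5.3*y^6 + 1.64*y^5 + 1.0*y^4 + 8.1*y^3 + 3.32*y^2 + 0.28*y + 0.0699999999999998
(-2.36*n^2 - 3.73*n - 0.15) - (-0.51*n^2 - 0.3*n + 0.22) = -1.85*n^2 - 3.43*n - 0.37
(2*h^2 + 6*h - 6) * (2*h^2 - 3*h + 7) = 4*h^4 + 6*h^3 - 16*h^2 + 60*h - 42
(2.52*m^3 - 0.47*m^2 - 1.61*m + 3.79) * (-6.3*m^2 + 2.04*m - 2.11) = -15.876*m^5 + 8.1018*m^4 + 3.867*m^3 - 26.1697*m^2 + 11.1287*m - 7.9969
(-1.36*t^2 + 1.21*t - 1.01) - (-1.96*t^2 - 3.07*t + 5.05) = 0.6*t^2 + 4.28*t - 6.06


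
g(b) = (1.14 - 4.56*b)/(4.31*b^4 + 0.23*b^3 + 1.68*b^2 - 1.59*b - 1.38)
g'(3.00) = 0.03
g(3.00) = -0.03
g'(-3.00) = 0.04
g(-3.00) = 0.04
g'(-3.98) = 0.01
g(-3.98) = 0.02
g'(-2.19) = 0.14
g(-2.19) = 0.10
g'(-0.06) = 5.12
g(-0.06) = -1.11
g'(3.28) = 0.02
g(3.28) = -0.03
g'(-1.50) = 0.58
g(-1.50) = 0.31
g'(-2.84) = 0.05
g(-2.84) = 0.05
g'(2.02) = 0.15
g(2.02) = -0.11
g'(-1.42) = 0.71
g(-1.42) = 0.36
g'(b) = (1.14 - 4.56*b)*(-17.24*b^3 - 0.69*b^2 - 3.36*b + 1.59)/(4.31*b^4 + 0.23*b^3 + 1.68*b^2 - 1.59*b - 1.38)^2 - 4.56/(4.31*b^4 + 0.23*b^3 + 1.68*b^2 - 1.59*b - 1.38) = (58.9608*b^4 - 17.556*b^3 + 6.8742*b^2 - 3.8304*b + 8.1054)/(18.5761*b^8 + 1.9826*b^7 + 14.5345*b^6 - 12.933*b^5 - 9.8046*b^4 - 5.9772*b^3 - 2.1087*b^2 + 4.3884*b + 1.9044)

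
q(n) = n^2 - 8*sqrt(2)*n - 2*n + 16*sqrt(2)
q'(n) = 2*n - 8*sqrt(2) - 2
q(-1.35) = 42.42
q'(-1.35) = -16.01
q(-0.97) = 36.48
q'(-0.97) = -15.25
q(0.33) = 18.34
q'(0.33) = -12.65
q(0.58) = 15.24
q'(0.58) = -12.15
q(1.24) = 7.66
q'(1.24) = -10.83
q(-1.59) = 46.32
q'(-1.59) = -16.49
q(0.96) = 10.77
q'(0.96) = -11.39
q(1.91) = 0.85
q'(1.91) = -9.49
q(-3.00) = 71.57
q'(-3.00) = -19.31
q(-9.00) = 223.45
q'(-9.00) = -31.31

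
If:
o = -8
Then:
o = -8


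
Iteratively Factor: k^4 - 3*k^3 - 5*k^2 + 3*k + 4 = (k + 1)*(k^3 - 4*k^2 - k + 4) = (k + 1)^2*(k^2 - 5*k + 4) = (k - 4)*(k + 1)^2*(k - 1)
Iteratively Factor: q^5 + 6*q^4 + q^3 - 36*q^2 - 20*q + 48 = (q + 4)*(q^4 + 2*q^3 - 7*q^2 - 8*q + 12) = (q + 3)*(q + 4)*(q^3 - q^2 - 4*q + 4) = (q - 2)*(q + 3)*(q + 4)*(q^2 + q - 2) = (q - 2)*(q + 2)*(q + 3)*(q + 4)*(q - 1)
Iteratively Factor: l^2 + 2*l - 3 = (l - 1)*(l + 3)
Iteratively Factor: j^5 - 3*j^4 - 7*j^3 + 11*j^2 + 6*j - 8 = (j + 2)*(j^4 - 5*j^3 + 3*j^2 + 5*j - 4) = (j - 1)*(j + 2)*(j^3 - 4*j^2 - j + 4) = (j - 4)*(j - 1)*(j + 2)*(j^2 - 1) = (j - 4)*(j - 1)*(j + 1)*(j + 2)*(j - 1)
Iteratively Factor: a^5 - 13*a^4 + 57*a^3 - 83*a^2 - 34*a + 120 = (a - 4)*(a^4 - 9*a^3 + 21*a^2 + a - 30) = (a - 4)*(a - 2)*(a^3 - 7*a^2 + 7*a + 15) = (a - 4)*(a - 2)*(a + 1)*(a^2 - 8*a + 15) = (a - 5)*(a - 4)*(a - 2)*(a + 1)*(a - 3)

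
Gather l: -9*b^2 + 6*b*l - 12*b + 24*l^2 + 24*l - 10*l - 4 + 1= -9*b^2 - 12*b + 24*l^2 + l*(6*b + 14) - 3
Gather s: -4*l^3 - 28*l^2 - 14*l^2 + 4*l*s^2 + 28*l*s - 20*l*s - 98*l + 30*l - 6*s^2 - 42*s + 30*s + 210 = -4*l^3 - 42*l^2 - 68*l + s^2*(4*l - 6) + s*(8*l - 12) + 210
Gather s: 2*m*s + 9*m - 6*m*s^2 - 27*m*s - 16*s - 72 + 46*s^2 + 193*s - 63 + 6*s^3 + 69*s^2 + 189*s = 9*m + 6*s^3 + s^2*(115 - 6*m) + s*(366 - 25*m) - 135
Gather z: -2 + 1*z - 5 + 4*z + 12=5*z + 5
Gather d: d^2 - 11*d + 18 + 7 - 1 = d^2 - 11*d + 24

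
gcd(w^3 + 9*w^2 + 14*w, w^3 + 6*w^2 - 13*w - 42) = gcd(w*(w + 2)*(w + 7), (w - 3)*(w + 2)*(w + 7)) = w^2 + 9*w + 14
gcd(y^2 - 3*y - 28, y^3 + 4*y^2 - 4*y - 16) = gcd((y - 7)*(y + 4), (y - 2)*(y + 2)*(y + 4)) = y + 4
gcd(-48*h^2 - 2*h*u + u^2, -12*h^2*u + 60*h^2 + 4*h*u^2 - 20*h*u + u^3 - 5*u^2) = 6*h + u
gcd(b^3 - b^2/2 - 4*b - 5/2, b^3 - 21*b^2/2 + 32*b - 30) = b - 5/2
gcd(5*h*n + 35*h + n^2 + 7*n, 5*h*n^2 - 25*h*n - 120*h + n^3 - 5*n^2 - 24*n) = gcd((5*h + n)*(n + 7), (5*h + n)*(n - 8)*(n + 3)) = 5*h + n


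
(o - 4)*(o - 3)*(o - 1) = o^3 - 8*o^2 + 19*o - 12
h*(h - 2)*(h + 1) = h^3 - h^2 - 2*h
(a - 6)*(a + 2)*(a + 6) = a^3 + 2*a^2 - 36*a - 72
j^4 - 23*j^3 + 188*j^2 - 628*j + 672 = (j - 8)*(j - 7)*(j - 6)*(j - 2)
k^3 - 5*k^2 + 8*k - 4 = (k - 2)^2*(k - 1)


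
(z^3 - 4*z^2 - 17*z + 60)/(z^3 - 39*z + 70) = (z^2 + z - 12)/(z^2 + 5*z - 14)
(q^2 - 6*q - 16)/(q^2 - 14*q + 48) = (q + 2)/(q - 6)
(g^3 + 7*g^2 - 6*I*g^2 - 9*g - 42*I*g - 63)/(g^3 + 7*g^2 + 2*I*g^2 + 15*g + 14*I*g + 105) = (g - 3*I)/(g + 5*I)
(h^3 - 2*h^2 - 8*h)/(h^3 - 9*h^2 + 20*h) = (h + 2)/(h - 5)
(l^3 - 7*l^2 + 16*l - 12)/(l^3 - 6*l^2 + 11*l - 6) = (l - 2)/(l - 1)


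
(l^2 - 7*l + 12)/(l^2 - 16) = (l - 3)/(l + 4)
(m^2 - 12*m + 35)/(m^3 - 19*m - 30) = (m - 7)/(m^2 + 5*m + 6)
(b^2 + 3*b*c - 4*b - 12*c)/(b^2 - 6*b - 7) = (-b^2 - 3*b*c + 4*b + 12*c)/(-b^2 + 6*b + 7)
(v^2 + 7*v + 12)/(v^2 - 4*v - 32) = (v + 3)/(v - 8)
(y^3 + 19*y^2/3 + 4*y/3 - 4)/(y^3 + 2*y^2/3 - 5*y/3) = (3*y^3 + 19*y^2 + 4*y - 12)/(y*(3*y^2 + 2*y - 5))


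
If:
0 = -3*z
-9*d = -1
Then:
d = 1/9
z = 0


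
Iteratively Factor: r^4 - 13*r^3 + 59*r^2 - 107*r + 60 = (r - 1)*(r^3 - 12*r^2 + 47*r - 60) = (r - 3)*(r - 1)*(r^2 - 9*r + 20) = (r - 5)*(r - 3)*(r - 1)*(r - 4)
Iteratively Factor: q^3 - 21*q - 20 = (q - 5)*(q^2 + 5*q + 4) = (q - 5)*(q + 4)*(q + 1)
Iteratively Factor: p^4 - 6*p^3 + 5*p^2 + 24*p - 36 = (p - 3)*(p^3 - 3*p^2 - 4*p + 12) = (p - 3)^2*(p^2 - 4) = (p - 3)^2*(p - 2)*(p + 2)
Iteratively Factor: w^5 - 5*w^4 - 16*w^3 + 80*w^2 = (w)*(w^4 - 5*w^3 - 16*w^2 + 80*w) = w*(w - 5)*(w^3 - 16*w) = w*(w - 5)*(w - 4)*(w^2 + 4*w) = w^2*(w - 5)*(w - 4)*(w + 4)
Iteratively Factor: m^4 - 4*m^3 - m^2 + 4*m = (m - 1)*(m^3 - 3*m^2 - 4*m) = (m - 1)*(m + 1)*(m^2 - 4*m) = (m - 4)*(m - 1)*(m + 1)*(m)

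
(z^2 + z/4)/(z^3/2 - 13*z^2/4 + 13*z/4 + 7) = z*(4*z + 1)/(2*z^3 - 13*z^2 + 13*z + 28)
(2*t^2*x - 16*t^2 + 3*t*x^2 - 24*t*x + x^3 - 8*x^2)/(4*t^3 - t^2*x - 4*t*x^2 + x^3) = (2*t*x - 16*t + x^2 - 8*x)/(4*t^2 - 5*t*x + x^2)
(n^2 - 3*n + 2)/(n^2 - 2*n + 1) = (n - 2)/(n - 1)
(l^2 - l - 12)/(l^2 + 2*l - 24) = (l + 3)/(l + 6)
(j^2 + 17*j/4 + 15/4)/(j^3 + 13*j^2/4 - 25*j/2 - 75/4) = (j + 3)/(j^2 + 2*j - 15)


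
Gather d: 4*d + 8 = 4*d + 8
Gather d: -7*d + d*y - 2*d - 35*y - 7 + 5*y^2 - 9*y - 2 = d*(y - 9) + 5*y^2 - 44*y - 9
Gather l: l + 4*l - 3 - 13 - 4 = 5*l - 20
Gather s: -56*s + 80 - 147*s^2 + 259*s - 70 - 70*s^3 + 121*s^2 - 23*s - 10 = -70*s^3 - 26*s^2 + 180*s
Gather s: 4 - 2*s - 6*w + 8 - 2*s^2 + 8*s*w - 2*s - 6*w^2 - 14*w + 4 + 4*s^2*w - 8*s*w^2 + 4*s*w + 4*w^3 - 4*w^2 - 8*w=s^2*(4*w - 2) + s*(-8*w^2 + 12*w - 4) + 4*w^3 - 10*w^2 - 28*w + 16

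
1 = 1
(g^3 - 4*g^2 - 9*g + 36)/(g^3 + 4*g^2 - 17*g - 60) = (g - 3)/(g + 5)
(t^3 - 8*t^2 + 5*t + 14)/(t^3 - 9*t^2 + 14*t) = (t + 1)/t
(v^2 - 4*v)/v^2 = (v - 4)/v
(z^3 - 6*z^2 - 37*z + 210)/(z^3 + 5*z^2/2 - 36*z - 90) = 2*(z^2 - 12*z + 35)/(2*z^2 - 7*z - 30)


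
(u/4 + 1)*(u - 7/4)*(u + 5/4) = u^3/4 + 7*u^2/8 - 67*u/64 - 35/16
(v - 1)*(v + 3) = v^2 + 2*v - 3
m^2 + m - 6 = (m - 2)*(m + 3)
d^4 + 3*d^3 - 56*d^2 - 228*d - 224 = (d - 8)*(d + 2)^2*(d + 7)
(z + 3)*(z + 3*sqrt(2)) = z^2 + 3*z + 3*sqrt(2)*z + 9*sqrt(2)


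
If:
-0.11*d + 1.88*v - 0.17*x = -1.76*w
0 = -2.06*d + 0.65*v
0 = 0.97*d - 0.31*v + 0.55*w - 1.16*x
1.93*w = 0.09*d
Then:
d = 0.00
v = 0.00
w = 0.00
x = 0.00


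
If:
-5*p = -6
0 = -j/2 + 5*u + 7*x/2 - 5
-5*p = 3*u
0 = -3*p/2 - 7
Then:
No Solution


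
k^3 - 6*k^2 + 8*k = k*(k - 4)*(k - 2)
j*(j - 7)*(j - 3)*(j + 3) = j^4 - 7*j^3 - 9*j^2 + 63*j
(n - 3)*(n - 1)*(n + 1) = n^3 - 3*n^2 - n + 3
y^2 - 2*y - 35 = (y - 7)*(y + 5)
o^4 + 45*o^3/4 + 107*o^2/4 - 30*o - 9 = (o - 1)*(o + 1/4)*(o + 6)^2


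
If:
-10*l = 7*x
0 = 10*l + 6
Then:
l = -3/5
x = 6/7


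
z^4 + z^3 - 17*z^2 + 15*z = z*(z - 3)*(z - 1)*(z + 5)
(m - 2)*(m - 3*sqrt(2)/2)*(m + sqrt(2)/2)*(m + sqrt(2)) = m^4 - 2*m^3 - 7*m^2/2 - 3*sqrt(2)*m/2 + 7*m + 3*sqrt(2)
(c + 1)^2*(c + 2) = c^3 + 4*c^2 + 5*c + 2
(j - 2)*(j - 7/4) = j^2 - 15*j/4 + 7/2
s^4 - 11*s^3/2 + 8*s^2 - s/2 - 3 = (s - 3)*(s - 2)*(s - 1)*(s + 1/2)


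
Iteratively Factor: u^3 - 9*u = (u + 3)*(u^2 - 3*u) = (u - 3)*(u + 3)*(u)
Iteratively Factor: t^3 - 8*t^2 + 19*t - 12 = (t - 4)*(t^2 - 4*t + 3) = (t - 4)*(t - 3)*(t - 1)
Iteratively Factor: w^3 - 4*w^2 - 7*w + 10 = (w - 1)*(w^2 - 3*w - 10) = (w - 5)*(w - 1)*(w + 2)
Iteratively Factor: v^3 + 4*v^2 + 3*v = (v + 1)*(v^2 + 3*v) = v*(v + 1)*(v + 3)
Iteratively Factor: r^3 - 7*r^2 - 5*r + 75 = (r - 5)*(r^2 - 2*r - 15) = (r - 5)^2*(r + 3)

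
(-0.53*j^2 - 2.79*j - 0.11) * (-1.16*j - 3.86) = 0.6148*j^3 + 5.2822*j^2 + 10.897*j + 0.4246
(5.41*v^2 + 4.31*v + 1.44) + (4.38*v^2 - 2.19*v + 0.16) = 9.79*v^2 + 2.12*v + 1.6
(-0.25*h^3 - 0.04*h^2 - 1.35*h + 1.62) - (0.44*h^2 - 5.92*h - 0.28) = -0.25*h^3 - 0.48*h^2 + 4.57*h + 1.9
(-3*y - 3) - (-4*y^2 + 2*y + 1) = 4*y^2 - 5*y - 4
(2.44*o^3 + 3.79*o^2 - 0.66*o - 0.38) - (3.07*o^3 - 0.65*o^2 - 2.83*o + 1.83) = -0.63*o^3 + 4.44*o^2 + 2.17*o - 2.21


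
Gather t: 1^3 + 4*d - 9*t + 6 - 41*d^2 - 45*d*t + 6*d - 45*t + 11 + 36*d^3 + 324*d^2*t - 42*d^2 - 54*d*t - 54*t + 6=36*d^3 - 83*d^2 + 10*d + t*(324*d^2 - 99*d - 108) + 24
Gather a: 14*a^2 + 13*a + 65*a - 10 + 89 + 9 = 14*a^2 + 78*a + 88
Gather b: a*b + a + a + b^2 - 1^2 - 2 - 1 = a*b + 2*a + b^2 - 4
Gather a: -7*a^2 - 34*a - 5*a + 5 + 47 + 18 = -7*a^2 - 39*a + 70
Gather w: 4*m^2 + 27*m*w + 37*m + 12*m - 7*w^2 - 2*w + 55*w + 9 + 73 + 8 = 4*m^2 + 49*m - 7*w^2 + w*(27*m + 53) + 90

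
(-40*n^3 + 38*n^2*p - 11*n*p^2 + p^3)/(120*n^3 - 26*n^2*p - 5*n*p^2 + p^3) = (10*n^2 - 7*n*p + p^2)/(-30*n^2 - n*p + p^2)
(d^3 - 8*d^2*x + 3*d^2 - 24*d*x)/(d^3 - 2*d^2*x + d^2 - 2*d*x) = (d^2 - 8*d*x + 3*d - 24*x)/(d^2 - 2*d*x + d - 2*x)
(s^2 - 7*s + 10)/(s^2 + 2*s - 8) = (s - 5)/(s + 4)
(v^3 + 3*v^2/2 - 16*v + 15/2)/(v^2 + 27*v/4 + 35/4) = 2*(2*v^2 - 7*v + 3)/(4*v + 7)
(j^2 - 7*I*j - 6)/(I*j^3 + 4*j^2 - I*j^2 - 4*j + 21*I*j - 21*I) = (-I*j^2 - 7*j + 6*I)/(j^3 - j^2*(1 + 4*I) + j*(21 + 4*I) - 21)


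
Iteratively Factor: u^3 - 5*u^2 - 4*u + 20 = (u - 2)*(u^2 - 3*u - 10) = (u - 2)*(u + 2)*(u - 5)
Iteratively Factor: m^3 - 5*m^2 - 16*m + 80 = (m - 5)*(m^2 - 16) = (m - 5)*(m + 4)*(m - 4)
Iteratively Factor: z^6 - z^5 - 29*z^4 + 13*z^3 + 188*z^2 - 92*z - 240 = (z - 2)*(z^5 + z^4 - 27*z^3 - 41*z^2 + 106*z + 120) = (z - 2)*(z + 3)*(z^4 - 2*z^3 - 21*z^2 + 22*z + 40) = (z - 5)*(z - 2)*(z + 3)*(z^3 + 3*z^2 - 6*z - 8) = (z - 5)*(z - 2)^2*(z + 3)*(z^2 + 5*z + 4) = (z - 5)*(z - 2)^2*(z + 3)*(z + 4)*(z + 1)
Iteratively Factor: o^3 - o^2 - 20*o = (o + 4)*(o^2 - 5*o) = (o - 5)*(o + 4)*(o)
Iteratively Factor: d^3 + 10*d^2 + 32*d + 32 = (d + 2)*(d^2 + 8*d + 16) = (d + 2)*(d + 4)*(d + 4)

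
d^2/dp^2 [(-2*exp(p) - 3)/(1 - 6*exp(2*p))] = (72*exp(4*p) + 432*exp(3*p) + 72*exp(2*p) + 72*exp(p) + 2)*exp(p)/(216*exp(6*p) - 108*exp(4*p) + 18*exp(2*p) - 1)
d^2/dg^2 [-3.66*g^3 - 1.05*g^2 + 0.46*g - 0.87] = -21.96*g - 2.1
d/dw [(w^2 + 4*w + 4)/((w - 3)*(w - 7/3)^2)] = 9*(-3*w^3 - 31*w^2 + 42*w + 184)/(27*w^5 - 351*w^4 + 1818*w^3 - 4690*w^2 + 6027*w - 3087)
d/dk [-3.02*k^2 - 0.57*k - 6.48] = -6.04*k - 0.57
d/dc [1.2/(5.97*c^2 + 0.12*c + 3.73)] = (-14.328*c - 0.144)/(5.97*c^2 + 0.12*c + 3.73)^2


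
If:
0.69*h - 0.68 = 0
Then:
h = 0.99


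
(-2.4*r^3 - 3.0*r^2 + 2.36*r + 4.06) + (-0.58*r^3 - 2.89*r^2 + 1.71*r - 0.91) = -2.98*r^3 - 5.89*r^2 + 4.07*r + 3.15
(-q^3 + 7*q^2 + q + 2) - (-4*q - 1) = -q^3 + 7*q^2 + 5*q + 3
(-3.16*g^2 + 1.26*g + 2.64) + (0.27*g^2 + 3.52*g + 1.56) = -2.89*g^2 + 4.78*g + 4.2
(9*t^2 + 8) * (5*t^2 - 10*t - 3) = 45*t^4 - 90*t^3 + 13*t^2 - 80*t - 24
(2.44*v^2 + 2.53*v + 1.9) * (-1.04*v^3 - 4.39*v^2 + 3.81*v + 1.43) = -2.5376*v^5 - 13.3428*v^4 - 3.7863*v^3 + 4.7875*v^2 + 10.8569*v + 2.717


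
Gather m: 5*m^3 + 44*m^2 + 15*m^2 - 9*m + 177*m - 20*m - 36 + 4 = 5*m^3 + 59*m^2 + 148*m - 32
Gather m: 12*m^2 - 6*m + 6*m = 12*m^2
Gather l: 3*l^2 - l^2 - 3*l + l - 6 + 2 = 2*l^2 - 2*l - 4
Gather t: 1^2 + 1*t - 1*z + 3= t - z + 4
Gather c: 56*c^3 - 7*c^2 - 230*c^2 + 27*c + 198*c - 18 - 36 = 56*c^3 - 237*c^2 + 225*c - 54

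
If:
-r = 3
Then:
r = -3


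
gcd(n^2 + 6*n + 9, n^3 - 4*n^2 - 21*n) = n + 3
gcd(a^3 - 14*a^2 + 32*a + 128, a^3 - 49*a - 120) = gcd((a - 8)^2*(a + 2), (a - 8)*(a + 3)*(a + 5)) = a - 8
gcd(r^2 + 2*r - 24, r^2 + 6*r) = r + 6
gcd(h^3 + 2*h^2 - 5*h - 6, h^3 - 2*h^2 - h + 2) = h^2 - h - 2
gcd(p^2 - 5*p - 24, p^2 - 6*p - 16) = p - 8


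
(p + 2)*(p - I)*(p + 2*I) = p^3 + 2*p^2 + I*p^2 + 2*p + 2*I*p + 4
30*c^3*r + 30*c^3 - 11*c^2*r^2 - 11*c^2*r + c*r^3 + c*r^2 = (-6*c + r)*(-5*c + r)*(c*r + c)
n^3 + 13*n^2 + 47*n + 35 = (n + 1)*(n + 5)*(n + 7)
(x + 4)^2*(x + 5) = x^3 + 13*x^2 + 56*x + 80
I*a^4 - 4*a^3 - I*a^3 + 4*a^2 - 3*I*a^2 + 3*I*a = a*(a + I)*(a + 3*I)*(I*a - I)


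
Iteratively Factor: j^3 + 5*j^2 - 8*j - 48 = (j - 3)*(j^2 + 8*j + 16) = (j - 3)*(j + 4)*(j + 4)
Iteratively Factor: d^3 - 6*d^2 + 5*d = (d - 5)*(d^2 - d) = (d - 5)*(d - 1)*(d)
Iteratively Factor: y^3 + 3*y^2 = (y)*(y^2 + 3*y) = y*(y + 3)*(y)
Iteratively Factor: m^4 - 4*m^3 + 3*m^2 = (m - 3)*(m^3 - m^2) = m*(m - 3)*(m^2 - m) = m*(m - 3)*(m - 1)*(m)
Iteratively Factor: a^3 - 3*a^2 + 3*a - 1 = (a - 1)*(a^2 - 2*a + 1) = (a - 1)^2*(a - 1)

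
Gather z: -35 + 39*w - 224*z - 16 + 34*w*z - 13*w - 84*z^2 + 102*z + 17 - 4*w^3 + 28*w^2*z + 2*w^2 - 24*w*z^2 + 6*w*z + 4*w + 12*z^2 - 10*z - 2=-4*w^3 + 2*w^2 + 30*w + z^2*(-24*w - 72) + z*(28*w^2 + 40*w - 132) - 36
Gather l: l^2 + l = l^2 + l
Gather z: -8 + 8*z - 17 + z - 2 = 9*z - 27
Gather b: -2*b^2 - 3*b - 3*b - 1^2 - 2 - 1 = -2*b^2 - 6*b - 4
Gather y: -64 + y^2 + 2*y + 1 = y^2 + 2*y - 63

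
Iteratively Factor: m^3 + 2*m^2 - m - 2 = (m + 1)*(m^2 + m - 2) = (m - 1)*(m + 1)*(m + 2)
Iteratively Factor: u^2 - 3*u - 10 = (u + 2)*(u - 5)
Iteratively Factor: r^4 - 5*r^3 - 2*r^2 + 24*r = (r - 4)*(r^3 - r^2 - 6*r) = (r - 4)*(r - 3)*(r^2 + 2*r) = r*(r - 4)*(r - 3)*(r + 2)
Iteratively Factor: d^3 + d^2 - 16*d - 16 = (d + 1)*(d^2 - 16) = (d + 1)*(d + 4)*(d - 4)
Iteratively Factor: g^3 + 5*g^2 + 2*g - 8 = (g + 4)*(g^2 + g - 2) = (g - 1)*(g + 4)*(g + 2)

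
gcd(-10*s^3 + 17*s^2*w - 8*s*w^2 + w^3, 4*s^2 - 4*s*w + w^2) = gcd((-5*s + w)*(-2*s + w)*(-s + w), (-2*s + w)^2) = 2*s - w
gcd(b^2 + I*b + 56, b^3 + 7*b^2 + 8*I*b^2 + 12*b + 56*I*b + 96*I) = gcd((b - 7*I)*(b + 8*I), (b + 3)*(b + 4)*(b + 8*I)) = b + 8*I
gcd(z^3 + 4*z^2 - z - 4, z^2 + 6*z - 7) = z - 1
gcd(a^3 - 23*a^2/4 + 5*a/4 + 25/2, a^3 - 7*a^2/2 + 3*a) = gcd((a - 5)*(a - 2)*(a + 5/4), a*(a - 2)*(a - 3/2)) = a - 2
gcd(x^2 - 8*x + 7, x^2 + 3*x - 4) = x - 1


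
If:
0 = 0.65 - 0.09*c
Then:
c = 7.22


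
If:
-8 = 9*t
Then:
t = -8/9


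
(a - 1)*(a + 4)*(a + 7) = a^3 + 10*a^2 + 17*a - 28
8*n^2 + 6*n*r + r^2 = (2*n + r)*(4*n + r)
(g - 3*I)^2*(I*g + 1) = I*g^3 + 7*g^2 - 15*I*g - 9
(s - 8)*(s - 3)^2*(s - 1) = s^4 - 15*s^3 + 71*s^2 - 129*s + 72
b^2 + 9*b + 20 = (b + 4)*(b + 5)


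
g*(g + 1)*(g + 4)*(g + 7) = g^4 + 12*g^3 + 39*g^2 + 28*g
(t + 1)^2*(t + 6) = t^3 + 8*t^2 + 13*t + 6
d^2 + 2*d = d*(d + 2)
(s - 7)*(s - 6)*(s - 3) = s^3 - 16*s^2 + 81*s - 126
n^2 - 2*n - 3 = (n - 3)*(n + 1)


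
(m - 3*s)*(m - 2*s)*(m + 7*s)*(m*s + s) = m^4*s + 2*m^3*s^2 + m^3*s - 29*m^2*s^3 + 2*m^2*s^2 + 42*m*s^4 - 29*m*s^3 + 42*s^4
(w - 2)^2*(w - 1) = w^3 - 5*w^2 + 8*w - 4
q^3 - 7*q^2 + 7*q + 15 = (q - 5)*(q - 3)*(q + 1)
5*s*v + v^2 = v*(5*s + v)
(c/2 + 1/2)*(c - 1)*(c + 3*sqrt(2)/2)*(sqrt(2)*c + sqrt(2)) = sqrt(2)*c^4/2 + sqrt(2)*c^3/2 + 3*c^3/2 - sqrt(2)*c^2/2 + 3*c^2/2 - 3*c/2 - sqrt(2)*c/2 - 3/2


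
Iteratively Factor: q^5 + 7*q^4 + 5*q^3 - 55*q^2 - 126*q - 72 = (q + 3)*(q^4 + 4*q^3 - 7*q^2 - 34*q - 24) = (q - 3)*(q + 3)*(q^3 + 7*q^2 + 14*q + 8) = (q - 3)*(q + 1)*(q + 3)*(q^2 + 6*q + 8) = (q - 3)*(q + 1)*(q + 2)*(q + 3)*(q + 4)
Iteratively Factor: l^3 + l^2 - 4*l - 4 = (l + 2)*(l^2 - l - 2) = (l - 2)*(l + 2)*(l + 1)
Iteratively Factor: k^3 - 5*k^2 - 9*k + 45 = (k - 3)*(k^2 - 2*k - 15) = (k - 5)*(k - 3)*(k + 3)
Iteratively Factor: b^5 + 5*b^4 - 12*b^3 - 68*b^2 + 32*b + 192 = (b - 3)*(b^4 + 8*b^3 + 12*b^2 - 32*b - 64) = (b - 3)*(b + 4)*(b^3 + 4*b^2 - 4*b - 16) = (b - 3)*(b + 4)^2*(b^2 - 4) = (b - 3)*(b + 2)*(b + 4)^2*(b - 2)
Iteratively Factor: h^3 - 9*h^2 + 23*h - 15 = (h - 1)*(h^2 - 8*h + 15) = (h - 5)*(h - 1)*(h - 3)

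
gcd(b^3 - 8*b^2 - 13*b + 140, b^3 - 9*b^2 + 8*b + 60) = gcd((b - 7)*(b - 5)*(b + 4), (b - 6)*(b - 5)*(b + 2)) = b - 5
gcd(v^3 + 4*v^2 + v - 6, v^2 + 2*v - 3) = v^2 + 2*v - 3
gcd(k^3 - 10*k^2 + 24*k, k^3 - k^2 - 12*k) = k^2 - 4*k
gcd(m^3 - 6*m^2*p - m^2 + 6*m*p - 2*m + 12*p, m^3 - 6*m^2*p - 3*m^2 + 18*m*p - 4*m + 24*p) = -m^2 + 6*m*p - m + 6*p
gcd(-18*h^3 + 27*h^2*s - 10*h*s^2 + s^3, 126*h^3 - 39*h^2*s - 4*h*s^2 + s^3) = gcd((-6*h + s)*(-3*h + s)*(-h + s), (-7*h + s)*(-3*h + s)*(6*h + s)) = -3*h + s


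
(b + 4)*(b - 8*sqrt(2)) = b^2 - 8*sqrt(2)*b + 4*b - 32*sqrt(2)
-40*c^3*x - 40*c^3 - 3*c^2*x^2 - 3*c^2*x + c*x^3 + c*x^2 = (-8*c + x)*(5*c + x)*(c*x + c)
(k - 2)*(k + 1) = k^2 - k - 2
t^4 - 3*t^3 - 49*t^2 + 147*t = t*(t - 7)*(t - 3)*(t + 7)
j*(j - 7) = j^2 - 7*j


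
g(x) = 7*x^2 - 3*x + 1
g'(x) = 14*x - 3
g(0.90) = 3.97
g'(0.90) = 9.60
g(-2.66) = 58.51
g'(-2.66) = -40.24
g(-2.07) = 37.20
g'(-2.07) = -31.98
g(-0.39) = 3.23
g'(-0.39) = -8.46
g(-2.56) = 54.56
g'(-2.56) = -38.84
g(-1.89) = 31.67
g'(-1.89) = -29.46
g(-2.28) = 44.23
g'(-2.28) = -34.92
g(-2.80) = 64.28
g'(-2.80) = -42.20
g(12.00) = 973.00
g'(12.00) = 165.00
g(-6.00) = 271.00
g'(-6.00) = -87.00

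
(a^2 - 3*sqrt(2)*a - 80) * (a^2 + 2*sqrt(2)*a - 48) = a^4 - sqrt(2)*a^3 - 140*a^2 - 16*sqrt(2)*a + 3840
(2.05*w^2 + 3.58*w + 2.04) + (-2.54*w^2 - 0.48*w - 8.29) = -0.49*w^2 + 3.1*w - 6.25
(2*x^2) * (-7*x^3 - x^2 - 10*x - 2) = -14*x^5 - 2*x^4 - 20*x^3 - 4*x^2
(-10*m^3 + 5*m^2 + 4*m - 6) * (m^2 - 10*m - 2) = -10*m^5 + 105*m^4 - 26*m^3 - 56*m^2 + 52*m + 12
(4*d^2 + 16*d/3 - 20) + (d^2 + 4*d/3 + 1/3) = 5*d^2 + 20*d/3 - 59/3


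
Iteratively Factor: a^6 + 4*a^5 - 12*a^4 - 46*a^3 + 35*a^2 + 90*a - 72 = (a - 1)*(a^5 + 5*a^4 - 7*a^3 - 53*a^2 - 18*a + 72) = (a - 1)*(a + 2)*(a^4 + 3*a^3 - 13*a^2 - 27*a + 36) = (a - 3)*(a - 1)*(a + 2)*(a^3 + 6*a^2 + 5*a - 12) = (a - 3)*(a - 1)*(a + 2)*(a + 3)*(a^2 + 3*a - 4) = (a - 3)*(a - 1)*(a + 2)*(a + 3)*(a + 4)*(a - 1)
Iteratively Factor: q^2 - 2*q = (q - 2)*(q)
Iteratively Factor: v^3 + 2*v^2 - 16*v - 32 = (v - 4)*(v^2 + 6*v + 8) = (v - 4)*(v + 4)*(v + 2)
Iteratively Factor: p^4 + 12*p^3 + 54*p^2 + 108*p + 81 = (p + 3)*(p^3 + 9*p^2 + 27*p + 27) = (p + 3)^2*(p^2 + 6*p + 9) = (p + 3)^3*(p + 3)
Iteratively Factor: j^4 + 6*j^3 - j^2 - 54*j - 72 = (j + 2)*(j^3 + 4*j^2 - 9*j - 36) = (j + 2)*(j + 4)*(j^2 - 9) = (j - 3)*(j + 2)*(j + 4)*(j + 3)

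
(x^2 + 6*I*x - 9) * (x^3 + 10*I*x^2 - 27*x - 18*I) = x^5 + 16*I*x^4 - 96*x^3 - 270*I*x^2 + 351*x + 162*I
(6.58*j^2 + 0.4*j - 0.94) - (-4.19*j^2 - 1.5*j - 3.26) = 10.77*j^2 + 1.9*j + 2.32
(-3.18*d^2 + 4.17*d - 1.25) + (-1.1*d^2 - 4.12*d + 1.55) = -4.28*d^2 + 0.0499999999999998*d + 0.3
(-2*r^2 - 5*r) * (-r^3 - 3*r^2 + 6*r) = 2*r^5 + 11*r^4 + 3*r^3 - 30*r^2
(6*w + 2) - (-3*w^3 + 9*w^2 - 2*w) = 3*w^3 - 9*w^2 + 8*w + 2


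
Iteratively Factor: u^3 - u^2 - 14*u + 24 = (u - 3)*(u^2 + 2*u - 8) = (u - 3)*(u + 4)*(u - 2)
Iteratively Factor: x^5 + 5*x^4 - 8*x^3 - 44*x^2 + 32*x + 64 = (x + 4)*(x^4 + x^3 - 12*x^2 + 4*x + 16) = (x - 2)*(x + 4)*(x^3 + 3*x^2 - 6*x - 8) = (x - 2)^2*(x + 4)*(x^2 + 5*x + 4) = (x - 2)^2*(x + 4)^2*(x + 1)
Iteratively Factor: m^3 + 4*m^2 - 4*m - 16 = (m + 2)*(m^2 + 2*m - 8) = (m - 2)*(m + 2)*(m + 4)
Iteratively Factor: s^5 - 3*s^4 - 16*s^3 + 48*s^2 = (s - 3)*(s^4 - 16*s^2) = s*(s - 3)*(s^3 - 16*s) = s*(s - 3)*(s + 4)*(s^2 - 4*s) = s^2*(s - 3)*(s + 4)*(s - 4)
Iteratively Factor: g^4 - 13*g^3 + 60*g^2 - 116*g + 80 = (g - 2)*(g^3 - 11*g^2 + 38*g - 40) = (g - 5)*(g - 2)*(g^2 - 6*g + 8) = (g - 5)*(g - 2)^2*(g - 4)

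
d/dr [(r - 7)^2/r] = 1 - 49/r^2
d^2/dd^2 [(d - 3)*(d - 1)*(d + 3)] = 6*d - 2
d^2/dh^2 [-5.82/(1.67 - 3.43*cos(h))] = (68.471718*sin(h)^2 - 33.337542*cos(h) + 68.471718)/(3.43*cos(h) - 1.67)^3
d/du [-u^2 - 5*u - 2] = -2*u - 5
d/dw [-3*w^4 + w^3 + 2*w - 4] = -12*w^3 + 3*w^2 + 2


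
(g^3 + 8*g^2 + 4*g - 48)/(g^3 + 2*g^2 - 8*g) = (g + 6)/g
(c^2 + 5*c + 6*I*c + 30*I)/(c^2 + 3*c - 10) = (c + 6*I)/(c - 2)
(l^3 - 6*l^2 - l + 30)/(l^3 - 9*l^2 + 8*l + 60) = (l - 3)/(l - 6)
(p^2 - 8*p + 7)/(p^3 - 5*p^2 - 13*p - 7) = (p - 1)/(p^2 + 2*p + 1)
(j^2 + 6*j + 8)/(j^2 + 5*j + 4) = (j + 2)/(j + 1)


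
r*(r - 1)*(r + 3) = r^3 + 2*r^2 - 3*r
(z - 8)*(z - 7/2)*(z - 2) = z^3 - 27*z^2/2 + 51*z - 56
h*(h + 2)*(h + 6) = h^3 + 8*h^2 + 12*h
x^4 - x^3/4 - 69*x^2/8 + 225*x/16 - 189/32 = (x - 3/2)^2*(x - 3/4)*(x + 7/2)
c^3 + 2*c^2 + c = c*(c + 1)^2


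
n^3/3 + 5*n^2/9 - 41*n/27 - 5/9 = (n/3 + 1)*(n - 5/3)*(n + 1/3)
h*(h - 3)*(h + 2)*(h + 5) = h^4 + 4*h^3 - 11*h^2 - 30*h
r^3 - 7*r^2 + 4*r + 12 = (r - 6)*(r - 2)*(r + 1)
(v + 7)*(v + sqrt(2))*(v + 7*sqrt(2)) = v^3 + 7*v^2 + 8*sqrt(2)*v^2 + 14*v + 56*sqrt(2)*v + 98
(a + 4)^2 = a^2 + 8*a + 16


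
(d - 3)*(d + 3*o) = d^2 + 3*d*o - 3*d - 9*o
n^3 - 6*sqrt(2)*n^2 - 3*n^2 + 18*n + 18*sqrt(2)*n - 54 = (n - 3)*(n - 3*sqrt(2))^2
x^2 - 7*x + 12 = (x - 4)*(x - 3)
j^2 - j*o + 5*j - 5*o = (j + 5)*(j - o)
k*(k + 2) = k^2 + 2*k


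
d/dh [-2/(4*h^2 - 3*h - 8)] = 2*(8*h - 3)/(-4*h^2 + 3*h + 8)^2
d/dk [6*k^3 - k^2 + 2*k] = 18*k^2 - 2*k + 2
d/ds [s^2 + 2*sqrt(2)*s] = 2*s + 2*sqrt(2)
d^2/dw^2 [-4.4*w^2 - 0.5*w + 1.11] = -8.80000000000000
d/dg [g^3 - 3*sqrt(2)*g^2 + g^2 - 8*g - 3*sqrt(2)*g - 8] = 3*g^2 - 6*sqrt(2)*g + 2*g - 8 - 3*sqrt(2)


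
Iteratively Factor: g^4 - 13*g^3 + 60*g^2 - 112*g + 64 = (g - 4)*(g^3 - 9*g^2 + 24*g - 16) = (g - 4)^2*(g^2 - 5*g + 4) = (g - 4)^3*(g - 1)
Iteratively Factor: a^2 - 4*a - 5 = (a - 5)*(a + 1)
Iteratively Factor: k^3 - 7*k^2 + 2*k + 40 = (k + 2)*(k^2 - 9*k + 20) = (k - 4)*(k + 2)*(k - 5)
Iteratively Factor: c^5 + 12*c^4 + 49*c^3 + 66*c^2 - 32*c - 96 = (c - 1)*(c^4 + 13*c^3 + 62*c^2 + 128*c + 96) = (c - 1)*(c + 4)*(c^3 + 9*c^2 + 26*c + 24) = (c - 1)*(c + 3)*(c + 4)*(c^2 + 6*c + 8) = (c - 1)*(c + 3)*(c + 4)^2*(c + 2)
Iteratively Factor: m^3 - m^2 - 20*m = (m - 5)*(m^2 + 4*m) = m*(m - 5)*(m + 4)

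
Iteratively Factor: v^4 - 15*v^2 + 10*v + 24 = (v + 1)*(v^3 - v^2 - 14*v + 24) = (v - 3)*(v + 1)*(v^2 + 2*v - 8) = (v - 3)*(v + 1)*(v + 4)*(v - 2)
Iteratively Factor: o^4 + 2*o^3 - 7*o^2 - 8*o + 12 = (o + 2)*(o^3 - 7*o + 6) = (o + 2)*(o + 3)*(o^2 - 3*o + 2) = (o - 1)*(o + 2)*(o + 3)*(o - 2)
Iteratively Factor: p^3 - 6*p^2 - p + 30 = (p - 3)*(p^2 - 3*p - 10) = (p - 3)*(p + 2)*(p - 5)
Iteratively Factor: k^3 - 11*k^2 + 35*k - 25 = (k - 5)*(k^2 - 6*k + 5) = (k - 5)^2*(k - 1)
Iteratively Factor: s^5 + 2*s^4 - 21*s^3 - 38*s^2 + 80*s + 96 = (s + 3)*(s^4 - s^3 - 18*s^2 + 16*s + 32) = (s + 3)*(s + 4)*(s^3 - 5*s^2 + 2*s + 8) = (s + 1)*(s + 3)*(s + 4)*(s^2 - 6*s + 8) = (s - 4)*(s + 1)*(s + 3)*(s + 4)*(s - 2)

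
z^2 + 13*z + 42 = (z + 6)*(z + 7)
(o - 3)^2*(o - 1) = o^3 - 7*o^2 + 15*o - 9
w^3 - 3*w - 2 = (w - 2)*(w + 1)^2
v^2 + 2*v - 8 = (v - 2)*(v + 4)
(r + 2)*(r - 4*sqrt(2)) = r^2 - 4*sqrt(2)*r + 2*r - 8*sqrt(2)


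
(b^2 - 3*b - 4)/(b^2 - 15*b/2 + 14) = 2*(b + 1)/(2*b - 7)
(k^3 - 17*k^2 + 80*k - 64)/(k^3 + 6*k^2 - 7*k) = (k^2 - 16*k + 64)/(k*(k + 7))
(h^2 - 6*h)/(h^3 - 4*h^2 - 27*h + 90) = h/(h^2 + 2*h - 15)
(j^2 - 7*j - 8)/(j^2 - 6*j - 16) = (j + 1)/(j + 2)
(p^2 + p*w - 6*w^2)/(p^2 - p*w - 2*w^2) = (p + 3*w)/(p + w)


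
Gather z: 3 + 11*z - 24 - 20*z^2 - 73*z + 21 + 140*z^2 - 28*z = 120*z^2 - 90*z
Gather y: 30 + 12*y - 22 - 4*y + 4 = 8*y + 12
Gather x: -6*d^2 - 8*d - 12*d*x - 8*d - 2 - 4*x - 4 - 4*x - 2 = -6*d^2 - 16*d + x*(-12*d - 8) - 8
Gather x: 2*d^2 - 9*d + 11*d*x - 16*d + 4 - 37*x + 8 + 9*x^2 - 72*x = 2*d^2 - 25*d + 9*x^2 + x*(11*d - 109) + 12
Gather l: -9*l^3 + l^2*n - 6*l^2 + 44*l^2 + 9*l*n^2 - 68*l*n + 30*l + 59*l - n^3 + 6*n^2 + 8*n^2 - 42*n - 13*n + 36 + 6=-9*l^3 + l^2*(n + 38) + l*(9*n^2 - 68*n + 89) - n^3 + 14*n^2 - 55*n + 42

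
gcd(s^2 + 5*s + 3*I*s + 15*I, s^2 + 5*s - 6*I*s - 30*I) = s + 5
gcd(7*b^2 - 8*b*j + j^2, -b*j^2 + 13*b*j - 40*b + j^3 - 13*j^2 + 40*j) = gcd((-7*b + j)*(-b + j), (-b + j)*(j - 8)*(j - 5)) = b - j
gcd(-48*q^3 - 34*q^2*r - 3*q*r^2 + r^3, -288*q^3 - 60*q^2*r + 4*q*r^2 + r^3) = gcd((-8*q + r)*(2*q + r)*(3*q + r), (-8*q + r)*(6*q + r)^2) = 8*q - r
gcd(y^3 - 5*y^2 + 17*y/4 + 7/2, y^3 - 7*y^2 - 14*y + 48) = y - 2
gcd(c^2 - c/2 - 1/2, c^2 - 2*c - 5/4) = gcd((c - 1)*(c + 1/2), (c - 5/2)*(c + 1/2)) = c + 1/2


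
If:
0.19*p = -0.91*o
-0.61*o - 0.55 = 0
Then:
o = -0.90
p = 4.32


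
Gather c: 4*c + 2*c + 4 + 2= 6*c + 6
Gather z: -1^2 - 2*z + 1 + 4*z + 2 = 2*z + 2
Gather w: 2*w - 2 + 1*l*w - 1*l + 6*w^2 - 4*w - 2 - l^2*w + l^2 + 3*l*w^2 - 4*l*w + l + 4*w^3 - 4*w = l^2 + 4*w^3 + w^2*(3*l + 6) + w*(-l^2 - 3*l - 6) - 4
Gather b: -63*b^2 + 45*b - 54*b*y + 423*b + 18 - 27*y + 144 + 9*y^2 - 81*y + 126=-63*b^2 + b*(468 - 54*y) + 9*y^2 - 108*y + 288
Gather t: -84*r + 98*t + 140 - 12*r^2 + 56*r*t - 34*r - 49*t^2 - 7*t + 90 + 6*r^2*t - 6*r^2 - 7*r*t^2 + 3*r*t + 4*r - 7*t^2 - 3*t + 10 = -18*r^2 - 114*r + t^2*(-7*r - 56) + t*(6*r^2 + 59*r + 88) + 240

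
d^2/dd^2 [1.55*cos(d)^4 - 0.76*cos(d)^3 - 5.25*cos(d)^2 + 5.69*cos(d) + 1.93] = -24.8*cos(d)^4 + 6.84*cos(d)^3 + 39.6*cos(d)^2 - 10.25*cos(d) - 10.5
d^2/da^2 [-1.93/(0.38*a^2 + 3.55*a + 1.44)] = (0.557384*a^2 + 5.20714*a - 1.93*(0.76*a + 3.55)*(1.52*a + 7.1) + 2.112192)/(0.38*a^2 + 3.55*a + 1.44)^3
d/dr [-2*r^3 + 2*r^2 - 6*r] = -6*r^2 + 4*r - 6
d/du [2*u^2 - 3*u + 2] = 4*u - 3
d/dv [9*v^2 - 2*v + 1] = 18*v - 2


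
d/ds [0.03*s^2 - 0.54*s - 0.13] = 0.06*s - 0.54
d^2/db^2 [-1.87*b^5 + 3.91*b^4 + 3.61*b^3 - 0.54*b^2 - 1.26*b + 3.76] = -37.4*b^3 + 46.92*b^2 + 21.66*b - 1.08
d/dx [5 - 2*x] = -2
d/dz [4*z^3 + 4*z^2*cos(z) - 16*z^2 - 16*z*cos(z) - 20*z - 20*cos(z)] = -4*z^2*sin(z) + 12*z^2 + 16*z*sin(z) + 8*z*cos(z) - 32*z + 20*sin(z) - 16*cos(z) - 20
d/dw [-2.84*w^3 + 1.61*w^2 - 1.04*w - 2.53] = -8.52*w^2 + 3.22*w - 1.04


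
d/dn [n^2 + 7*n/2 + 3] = 2*n + 7/2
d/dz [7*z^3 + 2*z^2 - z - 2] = 21*z^2 + 4*z - 1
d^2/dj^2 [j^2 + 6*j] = 2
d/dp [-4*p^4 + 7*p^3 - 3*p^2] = p*(-16*p^2 + 21*p - 6)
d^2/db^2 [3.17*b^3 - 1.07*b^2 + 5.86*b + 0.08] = 19.02*b - 2.14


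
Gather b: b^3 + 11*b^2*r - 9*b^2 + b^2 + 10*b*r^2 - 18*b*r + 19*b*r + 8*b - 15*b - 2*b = b^3 + b^2*(11*r - 8) + b*(10*r^2 + r - 9)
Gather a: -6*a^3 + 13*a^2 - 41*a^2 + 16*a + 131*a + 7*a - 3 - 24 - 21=-6*a^3 - 28*a^2 + 154*a - 48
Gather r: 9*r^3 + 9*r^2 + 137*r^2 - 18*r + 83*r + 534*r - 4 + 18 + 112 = 9*r^3 + 146*r^2 + 599*r + 126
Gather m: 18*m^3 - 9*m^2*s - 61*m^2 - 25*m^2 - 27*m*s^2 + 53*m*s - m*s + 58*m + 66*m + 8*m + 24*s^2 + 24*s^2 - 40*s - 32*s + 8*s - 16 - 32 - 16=18*m^3 + m^2*(-9*s - 86) + m*(-27*s^2 + 52*s + 132) + 48*s^2 - 64*s - 64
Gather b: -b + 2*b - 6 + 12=b + 6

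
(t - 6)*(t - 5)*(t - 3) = t^3 - 14*t^2 + 63*t - 90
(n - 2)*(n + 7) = n^2 + 5*n - 14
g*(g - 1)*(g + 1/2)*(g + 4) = g^4 + 7*g^3/2 - 5*g^2/2 - 2*g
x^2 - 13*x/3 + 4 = (x - 3)*(x - 4/3)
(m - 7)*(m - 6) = m^2 - 13*m + 42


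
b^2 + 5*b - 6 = (b - 1)*(b + 6)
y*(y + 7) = y^2 + 7*y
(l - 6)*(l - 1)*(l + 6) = l^3 - l^2 - 36*l + 36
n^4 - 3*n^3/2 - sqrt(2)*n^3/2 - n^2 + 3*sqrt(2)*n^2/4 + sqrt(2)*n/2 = n*(n - 2)*(n + 1/2)*(n - sqrt(2)/2)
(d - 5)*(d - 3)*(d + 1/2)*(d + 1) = d^4 - 13*d^3/2 + 7*d^2/2 + 37*d/2 + 15/2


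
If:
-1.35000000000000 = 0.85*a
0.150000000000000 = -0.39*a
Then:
No Solution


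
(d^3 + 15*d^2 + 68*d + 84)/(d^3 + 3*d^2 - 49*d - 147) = (d^2 + 8*d + 12)/(d^2 - 4*d - 21)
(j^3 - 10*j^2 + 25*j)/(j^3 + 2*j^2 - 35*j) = (j - 5)/(j + 7)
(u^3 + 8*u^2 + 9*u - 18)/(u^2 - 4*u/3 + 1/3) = 3*(u^2 + 9*u + 18)/(3*u - 1)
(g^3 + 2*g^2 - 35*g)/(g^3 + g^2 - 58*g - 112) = g*(g - 5)/(g^2 - 6*g - 16)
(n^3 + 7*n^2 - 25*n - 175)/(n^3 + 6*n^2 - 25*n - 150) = (n + 7)/(n + 6)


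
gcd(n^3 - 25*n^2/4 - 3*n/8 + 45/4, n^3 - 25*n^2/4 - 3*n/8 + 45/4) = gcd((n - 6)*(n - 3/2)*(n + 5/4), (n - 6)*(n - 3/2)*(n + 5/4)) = n^3 - 25*n^2/4 - 3*n/8 + 45/4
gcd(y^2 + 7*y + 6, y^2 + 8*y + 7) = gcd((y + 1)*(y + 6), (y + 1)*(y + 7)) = y + 1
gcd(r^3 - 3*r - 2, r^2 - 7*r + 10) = r - 2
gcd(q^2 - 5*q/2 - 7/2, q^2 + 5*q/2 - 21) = q - 7/2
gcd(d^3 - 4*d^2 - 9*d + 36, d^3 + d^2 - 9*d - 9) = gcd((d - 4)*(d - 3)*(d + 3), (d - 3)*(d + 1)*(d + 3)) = d^2 - 9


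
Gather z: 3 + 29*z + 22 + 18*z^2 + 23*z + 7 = 18*z^2 + 52*z + 32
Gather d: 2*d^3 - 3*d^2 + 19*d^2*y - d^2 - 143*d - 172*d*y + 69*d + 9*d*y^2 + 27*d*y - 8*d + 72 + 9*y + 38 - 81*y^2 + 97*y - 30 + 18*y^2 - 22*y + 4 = 2*d^3 + d^2*(19*y - 4) + d*(9*y^2 - 145*y - 82) - 63*y^2 + 84*y + 84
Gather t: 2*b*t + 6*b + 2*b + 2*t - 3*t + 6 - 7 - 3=8*b + t*(2*b - 1) - 4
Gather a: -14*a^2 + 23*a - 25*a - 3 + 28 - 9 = -14*a^2 - 2*a + 16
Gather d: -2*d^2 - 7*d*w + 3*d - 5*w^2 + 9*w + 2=-2*d^2 + d*(3 - 7*w) - 5*w^2 + 9*w + 2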